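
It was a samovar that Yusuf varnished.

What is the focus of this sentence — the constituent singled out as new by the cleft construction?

a samovar

In an it-cleft "It was X that/who ...", the clefted constituent X is the focus; the that/who-clause expresses the presupposed open proposition.
Here the focus is "a samovar". The backgrounded (presupposed) material includes "Yusuf".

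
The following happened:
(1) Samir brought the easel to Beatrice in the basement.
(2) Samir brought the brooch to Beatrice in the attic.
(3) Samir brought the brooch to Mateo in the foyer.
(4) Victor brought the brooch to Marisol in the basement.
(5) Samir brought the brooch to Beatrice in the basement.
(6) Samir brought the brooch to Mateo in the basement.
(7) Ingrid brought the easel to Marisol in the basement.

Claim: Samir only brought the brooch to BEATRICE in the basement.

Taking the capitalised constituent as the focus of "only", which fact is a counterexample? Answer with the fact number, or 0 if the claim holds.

6

Focus (in capitals) is "Beatrice" — the recipient. "Only" excludes alternative recipients while holding fixed agent = Samir, thing = the brooch, setting = in the basement.
Fact (6) shares the background but differs in recipient (Mateo) — a counterexample.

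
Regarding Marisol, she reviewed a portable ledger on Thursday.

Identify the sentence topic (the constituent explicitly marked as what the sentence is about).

The construction explicitly marks "Marisol" as what the sentence is about — the topic.
The remainder of the clause is the comment (what is said about the topic).

Marisol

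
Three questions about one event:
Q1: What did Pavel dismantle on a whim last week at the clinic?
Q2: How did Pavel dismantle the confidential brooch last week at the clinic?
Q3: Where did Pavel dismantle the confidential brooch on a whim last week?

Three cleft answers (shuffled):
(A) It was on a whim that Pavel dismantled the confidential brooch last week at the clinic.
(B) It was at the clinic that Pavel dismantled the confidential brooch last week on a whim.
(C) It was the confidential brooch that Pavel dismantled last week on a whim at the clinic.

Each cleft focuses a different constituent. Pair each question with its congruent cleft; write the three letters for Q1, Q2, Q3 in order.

CAB

Q1 asks about the direct object; cleft (C) focuses "the confidential brooch", which is the direct object — so Q1 → C.
Q2 asks about the manner; cleft (A) focuses "on a whim", which is the manner — so Q2 → A.
Q3 asks about the location; cleft (B) focuses "at the clinic", which is the location — so Q3 → B.
Mapping: Q1→C, Q2→A, Q3→B.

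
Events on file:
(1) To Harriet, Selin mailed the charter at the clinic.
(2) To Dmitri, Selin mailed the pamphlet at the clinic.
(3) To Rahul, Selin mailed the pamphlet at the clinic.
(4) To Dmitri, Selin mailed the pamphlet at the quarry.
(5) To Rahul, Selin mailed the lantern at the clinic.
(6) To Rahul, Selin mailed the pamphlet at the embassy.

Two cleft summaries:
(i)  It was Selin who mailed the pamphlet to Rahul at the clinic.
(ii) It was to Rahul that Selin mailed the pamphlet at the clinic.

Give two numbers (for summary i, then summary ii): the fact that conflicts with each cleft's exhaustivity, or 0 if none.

0, 2

(i): focus "Selin". No fact shares thing = the pamphlet, recipient = Rahul, setting = at the clinic with a different agent. 0.
(ii): focus "Rahul". Looking for agent = Selin, thing = the pamphlet, setting = at the clinic with some other recipient — fact (2) has Dmitri there. Refuted.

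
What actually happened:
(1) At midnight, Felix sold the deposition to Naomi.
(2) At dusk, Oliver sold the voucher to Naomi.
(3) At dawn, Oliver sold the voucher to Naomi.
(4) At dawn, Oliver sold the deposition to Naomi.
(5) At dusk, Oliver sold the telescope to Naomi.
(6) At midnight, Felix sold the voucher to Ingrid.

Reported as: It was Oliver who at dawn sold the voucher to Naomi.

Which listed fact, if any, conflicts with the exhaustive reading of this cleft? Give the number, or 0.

Focus of the cleft: "Oliver" (the agent). Presupposed background: thing = the voucher, recipient = Naomi, setting = at dawn.
Exhaustivity: Oliver is the only agent satisfying that background.
Every other fact differs from the presupposition on some backgrounded slot, so none challenges the exhaustivity.

0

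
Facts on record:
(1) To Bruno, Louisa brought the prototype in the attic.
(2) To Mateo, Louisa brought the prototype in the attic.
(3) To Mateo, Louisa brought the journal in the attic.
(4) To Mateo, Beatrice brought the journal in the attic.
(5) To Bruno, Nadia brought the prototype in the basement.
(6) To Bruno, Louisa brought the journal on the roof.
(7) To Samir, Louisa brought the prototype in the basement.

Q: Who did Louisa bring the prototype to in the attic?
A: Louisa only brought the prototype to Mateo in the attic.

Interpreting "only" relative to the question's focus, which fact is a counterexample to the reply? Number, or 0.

The question "Who did ... to ...?" targets the recipient, so in the reply the focus falls on "Mateo".
"Only" then excludes alternative recipients while the background — same agent, thing, setting (Louisa / the prototype / in the attic) — is held fixed.
Fact (1) keeps same agent, thing, setting (Louisa / the prototype / in the attic) but has recipient = Bruno; that refutes the reply.
(Fact (3) would refute a reading with focus on the thing — but that is not what the question asks.)

1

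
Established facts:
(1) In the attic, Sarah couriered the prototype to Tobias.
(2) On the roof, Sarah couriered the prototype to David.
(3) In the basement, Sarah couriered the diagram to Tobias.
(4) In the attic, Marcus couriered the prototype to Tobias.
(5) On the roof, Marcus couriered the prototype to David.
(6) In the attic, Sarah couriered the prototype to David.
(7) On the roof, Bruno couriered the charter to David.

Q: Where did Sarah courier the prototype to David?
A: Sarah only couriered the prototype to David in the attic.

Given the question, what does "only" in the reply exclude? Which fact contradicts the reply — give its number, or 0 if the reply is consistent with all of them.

Answering "Where did ...?" puts focus on the setting — here, "in the attic".
So "only" ranges over settings; the rest (Sarah as agent and the prototype as thing and David as recipient) is presupposed.
Fact (2) keeps Sarah as agent and the prototype as thing and David as recipient but has setting = on the roof; that refutes the reply.
(Fact (1) would refute a reading with focus on the recipient — but that is not what the question asks.)

2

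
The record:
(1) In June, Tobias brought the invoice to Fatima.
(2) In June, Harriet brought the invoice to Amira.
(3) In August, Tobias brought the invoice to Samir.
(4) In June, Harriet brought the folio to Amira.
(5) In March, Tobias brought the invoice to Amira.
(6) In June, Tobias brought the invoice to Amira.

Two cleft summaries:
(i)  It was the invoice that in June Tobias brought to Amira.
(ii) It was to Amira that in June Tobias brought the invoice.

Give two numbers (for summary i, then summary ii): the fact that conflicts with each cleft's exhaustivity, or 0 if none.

0, 1

(i): focus "the invoice". No fact shares agent = Tobias, recipient = Amira, setting = in June with a different thing. 0.
(ii): focus "Amira". Looking for agent = Tobias, thing = the invoice, setting = in June with some other recipient — fact (1) has Fatima there. Refuted.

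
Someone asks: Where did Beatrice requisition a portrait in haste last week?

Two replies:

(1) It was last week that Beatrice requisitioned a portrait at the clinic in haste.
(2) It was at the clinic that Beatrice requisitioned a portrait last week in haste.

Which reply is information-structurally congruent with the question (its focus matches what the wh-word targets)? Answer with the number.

The question word "where" targets the location.
Option (1) clefts "last week" — the time, not what was asked.
Option (2) clefts "at the clinic" — that matches what the question asks about.
So the congruent reply is (2).

2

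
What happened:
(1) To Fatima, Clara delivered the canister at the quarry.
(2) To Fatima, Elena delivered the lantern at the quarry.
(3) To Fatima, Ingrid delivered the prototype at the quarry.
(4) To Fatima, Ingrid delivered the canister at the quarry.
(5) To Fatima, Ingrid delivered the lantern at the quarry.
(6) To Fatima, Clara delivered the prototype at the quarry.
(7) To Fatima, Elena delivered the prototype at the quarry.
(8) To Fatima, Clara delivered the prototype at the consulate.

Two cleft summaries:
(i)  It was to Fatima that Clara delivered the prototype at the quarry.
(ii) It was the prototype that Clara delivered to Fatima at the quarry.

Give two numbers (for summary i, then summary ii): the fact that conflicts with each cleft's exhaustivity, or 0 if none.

(i): focus "Fatima". No fact shares same agent, thing, setting (Clara / the prototype / at the quarry) with a different recipient. 0.
(ii): focus "the prototype". Looking for same agent, recipient, setting (Clara / Fatima / at the quarry) with some other thing — fact (1) has the canister there. Refuted.

0, 1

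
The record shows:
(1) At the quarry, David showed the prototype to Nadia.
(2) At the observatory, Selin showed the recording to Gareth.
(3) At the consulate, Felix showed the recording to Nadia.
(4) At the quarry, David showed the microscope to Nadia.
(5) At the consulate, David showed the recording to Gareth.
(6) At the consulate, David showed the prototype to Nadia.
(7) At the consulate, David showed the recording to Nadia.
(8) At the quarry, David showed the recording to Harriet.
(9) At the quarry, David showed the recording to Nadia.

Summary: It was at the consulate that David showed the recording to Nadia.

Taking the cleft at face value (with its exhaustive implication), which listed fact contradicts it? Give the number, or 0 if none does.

9

The cleft puts "at the consulate" in focus and presupposes the open proposition with David as agent and the recording as thing and Nadia as recipient.
The exhaustive reading says no other setting fits that background.
Fact (9) shares the background but with setting = at the quarry; exhaustivity is violated.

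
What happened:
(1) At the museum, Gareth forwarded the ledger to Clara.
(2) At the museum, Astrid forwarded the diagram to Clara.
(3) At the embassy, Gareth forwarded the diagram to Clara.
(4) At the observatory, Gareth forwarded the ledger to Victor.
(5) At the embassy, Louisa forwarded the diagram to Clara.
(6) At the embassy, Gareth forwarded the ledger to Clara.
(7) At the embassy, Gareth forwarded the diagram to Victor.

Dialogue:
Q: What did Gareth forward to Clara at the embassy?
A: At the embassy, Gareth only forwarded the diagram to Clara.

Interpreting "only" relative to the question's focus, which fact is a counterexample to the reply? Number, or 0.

6

Answering "What did ...?" puts focus on the thing — here, "the diagram".
So "only" ranges over things; the rest (agent = Gareth, recipient = Clara, setting = at the embassy) is presupposed.
Fact (6) keeps agent = Gareth, recipient = Clara, setting = at the embassy but has thing = the ledger; that refutes the reply.
(Fact (7) would refute a reading with focus on the recipient — but that is not what the question asks.)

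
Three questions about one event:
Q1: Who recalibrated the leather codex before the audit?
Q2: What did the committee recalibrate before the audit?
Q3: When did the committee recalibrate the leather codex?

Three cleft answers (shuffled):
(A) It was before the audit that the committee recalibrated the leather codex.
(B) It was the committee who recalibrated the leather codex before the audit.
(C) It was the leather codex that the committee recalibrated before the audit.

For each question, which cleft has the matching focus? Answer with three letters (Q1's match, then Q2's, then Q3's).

Q1 asks about the subject (agent); cleft (B) focuses "the committee", which is the subject (agent) — so Q1 → B.
Q2 asks about the direct object; cleft (C) focuses "the leather codex", which is the direct object — so Q2 → C.
Q3 asks about the time; cleft (A) focuses "before the audit", which is the time — so Q3 → A.
Mapping: Q1→B, Q2→C, Q3→A.

BCA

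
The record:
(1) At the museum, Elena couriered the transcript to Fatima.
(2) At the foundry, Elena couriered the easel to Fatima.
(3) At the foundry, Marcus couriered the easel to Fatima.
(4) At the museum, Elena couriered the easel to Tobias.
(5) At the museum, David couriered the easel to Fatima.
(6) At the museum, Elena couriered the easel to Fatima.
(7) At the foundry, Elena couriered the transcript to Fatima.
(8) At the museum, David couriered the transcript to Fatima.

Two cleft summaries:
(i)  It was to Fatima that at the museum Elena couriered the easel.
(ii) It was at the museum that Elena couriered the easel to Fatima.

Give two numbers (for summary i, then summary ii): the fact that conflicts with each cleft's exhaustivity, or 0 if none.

4, 2

(i): focus "Fatima". Looking for same agent, thing, setting (Elena / the easel / at the museum) with some other recipient — fact (4) has Tobias there. Refuted.
(ii): focus "at the museum". Looking for same agent, thing, recipient (Elena / the easel / Fatima) with some other setting — fact (2) has at the foundry there. Refuted.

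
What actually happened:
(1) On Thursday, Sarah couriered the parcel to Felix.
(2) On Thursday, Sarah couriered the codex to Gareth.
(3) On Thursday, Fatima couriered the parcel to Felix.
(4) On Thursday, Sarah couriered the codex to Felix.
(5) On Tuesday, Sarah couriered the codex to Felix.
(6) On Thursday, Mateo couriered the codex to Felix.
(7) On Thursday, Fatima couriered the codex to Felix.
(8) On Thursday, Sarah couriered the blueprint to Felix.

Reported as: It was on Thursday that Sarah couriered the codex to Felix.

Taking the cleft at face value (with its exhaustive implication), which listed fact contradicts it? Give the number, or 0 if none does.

5

Focus of the cleft: "on Thursday" (the setting). Presupposed background: Sarah as agent and the codex as thing and Felix as recipient.
The exhaustive reading says no other setting fits that background.
But fact (5) also has Sarah as agent and the codex as thing and Felix as recipient, with setting = on Tuesday — so the exhaustive reading fails.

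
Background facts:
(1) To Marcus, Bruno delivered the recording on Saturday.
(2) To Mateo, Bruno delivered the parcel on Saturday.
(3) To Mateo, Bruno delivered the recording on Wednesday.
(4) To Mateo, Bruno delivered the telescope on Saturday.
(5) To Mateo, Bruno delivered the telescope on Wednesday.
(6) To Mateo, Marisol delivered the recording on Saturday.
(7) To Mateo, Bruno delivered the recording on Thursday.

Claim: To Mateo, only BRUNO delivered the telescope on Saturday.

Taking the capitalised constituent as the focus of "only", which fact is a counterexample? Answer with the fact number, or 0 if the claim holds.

0

Focus (in capitals) is "Bruno" — the agent. "Only" excludes alternative agents while holding fixed the telescope as thing and Mateo as recipient and on Saturday as setting.
No fact matches the telescope as thing and Mateo as recipient and on Saturday as setting with a different agent — every other fact differs on at least one backgrounded slot. So no fact refutes it.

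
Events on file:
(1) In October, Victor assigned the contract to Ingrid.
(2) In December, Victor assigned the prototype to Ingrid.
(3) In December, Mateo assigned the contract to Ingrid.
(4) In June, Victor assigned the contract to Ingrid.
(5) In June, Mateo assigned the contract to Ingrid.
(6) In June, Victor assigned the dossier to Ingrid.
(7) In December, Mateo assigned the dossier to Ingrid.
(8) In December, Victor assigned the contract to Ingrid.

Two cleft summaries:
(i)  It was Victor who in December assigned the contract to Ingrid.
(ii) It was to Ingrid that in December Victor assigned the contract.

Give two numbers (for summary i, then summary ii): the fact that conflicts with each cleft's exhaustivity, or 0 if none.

3, 0

(i): focus "Victor". Looking for same thing, recipient, setting (the contract / Ingrid / in December) with some other agent — fact (3) has Mateo there. Refuted.
(ii): focus "Ingrid". No fact shares same agent, thing, setting (Victor / the contract / in December) with a different recipient. 0.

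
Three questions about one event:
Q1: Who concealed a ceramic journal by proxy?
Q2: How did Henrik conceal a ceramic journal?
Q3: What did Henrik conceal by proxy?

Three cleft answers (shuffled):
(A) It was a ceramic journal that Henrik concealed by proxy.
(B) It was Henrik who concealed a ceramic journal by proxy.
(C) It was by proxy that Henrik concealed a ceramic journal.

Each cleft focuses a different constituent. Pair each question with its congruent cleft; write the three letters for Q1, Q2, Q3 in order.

BCA

Q1 asks about the subject (agent); cleft (B) focuses "Henrik", which is the subject (agent) — so Q1 → B.
Q2 asks about the manner; cleft (C) focuses "by proxy", which is the manner — so Q2 → C.
Q3 asks about the direct object; cleft (A) focuses "a ceramic journal", which is the direct object — so Q3 → A.
Mapping: Q1→B, Q2→C, Q3→A.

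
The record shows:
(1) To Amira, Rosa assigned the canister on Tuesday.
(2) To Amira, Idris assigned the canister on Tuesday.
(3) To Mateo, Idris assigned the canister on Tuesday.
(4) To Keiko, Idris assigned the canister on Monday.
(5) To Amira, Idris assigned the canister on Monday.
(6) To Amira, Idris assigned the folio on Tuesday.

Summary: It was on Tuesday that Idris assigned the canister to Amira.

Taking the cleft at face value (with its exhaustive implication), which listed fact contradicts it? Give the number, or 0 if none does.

5

Focus of the cleft: "on Tuesday" (the setting). Presupposed background: Idris as agent and the canister as thing and Amira as recipient.
Exhaustivity: on Tuesday is the only setting satisfying that background.
But fact (5) also has Idris as agent and the canister as thing and Amira as recipient, with setting = on Monday — so the exhaustive reading fails.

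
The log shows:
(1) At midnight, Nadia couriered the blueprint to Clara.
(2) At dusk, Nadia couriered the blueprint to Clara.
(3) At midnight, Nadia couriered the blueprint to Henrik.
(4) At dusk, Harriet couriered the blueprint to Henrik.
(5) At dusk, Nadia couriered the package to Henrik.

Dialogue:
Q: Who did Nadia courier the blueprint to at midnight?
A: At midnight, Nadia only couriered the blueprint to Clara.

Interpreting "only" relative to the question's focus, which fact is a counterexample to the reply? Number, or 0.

3

Answering "Who did ... to ...?" puts focus on the recipient — here, "Clara".
So "only" ranges over recipients; the rest (same agent, thing, setting (Nadia / the blueprint / at midnight)) is presupposed.
Fact (3) shares the background with a different recipient (Henrik) — counterexample.
(Fact (2) would refute a reading with focus on the setting — but that is not what the question asks.)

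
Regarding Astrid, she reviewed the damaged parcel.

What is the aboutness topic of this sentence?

Astrid

The construction explicitly marks "Astrid" as what the sentence is about — the topic.
The remainder of the clause is the comment (what is said about the topic).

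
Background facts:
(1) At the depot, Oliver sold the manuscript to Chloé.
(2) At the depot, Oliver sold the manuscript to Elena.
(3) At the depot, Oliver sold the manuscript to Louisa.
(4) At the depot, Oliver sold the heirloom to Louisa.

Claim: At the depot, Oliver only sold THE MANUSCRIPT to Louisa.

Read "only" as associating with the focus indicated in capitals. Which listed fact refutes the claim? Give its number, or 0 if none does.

Focus (in capitals) is "the manuscript" — the thing. "Only" excludes alternative things while holding fixed same agent, recipient, setting (Oliver / Louisa / at the depot).
Fact (4) shares the background but differs in thing (the heirloom) — a counterexample.

4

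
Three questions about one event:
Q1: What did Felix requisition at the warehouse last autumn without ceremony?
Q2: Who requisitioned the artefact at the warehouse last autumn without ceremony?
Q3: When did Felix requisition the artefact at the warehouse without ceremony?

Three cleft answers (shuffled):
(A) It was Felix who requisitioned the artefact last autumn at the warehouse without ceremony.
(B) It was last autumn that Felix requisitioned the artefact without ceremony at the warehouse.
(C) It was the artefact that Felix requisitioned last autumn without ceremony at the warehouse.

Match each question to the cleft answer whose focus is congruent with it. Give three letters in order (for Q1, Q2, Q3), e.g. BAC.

CAB

Q1 asks about the direct object; cleft (C) focuses "the artefact", which is the direct object — so Q1 → C.
Q2 asks about the subject (agent); cleft (A) focuses "Felix", which is the subject (agent) — so Q2 → A.
Q3 asks about the time; cleft (B) focuses "last autumn", which is the time — so Q3 → B.
Mapping: Q1→C, Q2→A, Q3→B.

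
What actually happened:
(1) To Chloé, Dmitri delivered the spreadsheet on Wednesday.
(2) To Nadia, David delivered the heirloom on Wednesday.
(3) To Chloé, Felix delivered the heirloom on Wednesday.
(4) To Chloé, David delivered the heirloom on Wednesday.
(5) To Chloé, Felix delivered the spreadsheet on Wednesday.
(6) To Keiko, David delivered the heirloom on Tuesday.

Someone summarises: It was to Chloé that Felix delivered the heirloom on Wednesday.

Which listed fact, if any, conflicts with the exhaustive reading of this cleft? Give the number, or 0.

The cleft puts "Chloé" in focus and presupposes the open proposition with Felix as agent and the heirloom as thing and on Wednesday as setting.
Exhaustivity: Chloé is the only recipient satisfying that background.
Every other fact differs from the presupposition on some backgrounded slot, so none challenges the exhaustivity.

0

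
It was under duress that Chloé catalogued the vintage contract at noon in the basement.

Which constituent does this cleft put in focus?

In an it-cleft "It was X that/who ...", the clefted constituent X is the focus; the that/who-clause expresses the presupposed open proposition.
Here the focus is "under duress". The backgrounded (presupposed) material includes "Chloé", "the vintage contract", "at noon" and "in the basement".

under duress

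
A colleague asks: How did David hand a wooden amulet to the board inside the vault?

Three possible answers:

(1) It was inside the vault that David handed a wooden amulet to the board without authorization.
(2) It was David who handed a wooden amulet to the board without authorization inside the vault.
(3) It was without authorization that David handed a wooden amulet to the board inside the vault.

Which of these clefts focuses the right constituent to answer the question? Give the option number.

3

The question word "how" targets the manner.
Option (1) clefts "inside the vault" — the location, not what was asked.
Option (2) clefts "David" — the subject (agent), not what was asked.
Option (3) clefts "without authorization" — that matches what the question asks about.
So the congruent reply is (3).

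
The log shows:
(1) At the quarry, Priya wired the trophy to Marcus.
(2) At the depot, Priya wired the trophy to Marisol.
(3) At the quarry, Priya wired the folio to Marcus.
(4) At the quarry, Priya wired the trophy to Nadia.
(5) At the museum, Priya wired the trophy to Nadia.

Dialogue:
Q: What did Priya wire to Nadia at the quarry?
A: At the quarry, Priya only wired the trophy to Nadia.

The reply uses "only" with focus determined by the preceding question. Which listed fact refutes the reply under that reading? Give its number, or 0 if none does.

0

The question "What did ...?" targets the thing, so in the reply the focus falls on "the trophy".
So "only" ranges over things; the rest (same agent, recipient, setting (Priya / Nadia / at the quarry)) is presupposed.
No fact keeps same agent, recipient, setting (Priya / Nadia / at the quarry) while changing the thing; every other fact differs on something backgrounded. The reply stands.
(Fact (5) would refute a reading with focus on the setting — but that is not what the question asks.)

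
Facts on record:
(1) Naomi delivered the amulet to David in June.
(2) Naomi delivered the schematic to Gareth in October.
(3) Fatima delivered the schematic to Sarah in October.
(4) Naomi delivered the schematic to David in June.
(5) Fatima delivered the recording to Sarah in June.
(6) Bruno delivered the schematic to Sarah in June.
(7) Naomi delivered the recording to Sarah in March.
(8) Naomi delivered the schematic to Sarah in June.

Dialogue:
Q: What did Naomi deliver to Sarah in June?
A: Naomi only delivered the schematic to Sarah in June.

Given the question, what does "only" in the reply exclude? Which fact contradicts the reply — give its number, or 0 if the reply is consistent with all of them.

0

Answering "What did ...?" puts focus on the thing — here, "the schematic".
So "only" ranges over things; the rest (Naomi as agent and Sarah as recipient and in June as setting) is presupposed.
No listed fact shares that background with another thing. Nothing contradicts the reply.
(Fact (4) would refute a reading with focus on the recipient — but that is not what the question asks.)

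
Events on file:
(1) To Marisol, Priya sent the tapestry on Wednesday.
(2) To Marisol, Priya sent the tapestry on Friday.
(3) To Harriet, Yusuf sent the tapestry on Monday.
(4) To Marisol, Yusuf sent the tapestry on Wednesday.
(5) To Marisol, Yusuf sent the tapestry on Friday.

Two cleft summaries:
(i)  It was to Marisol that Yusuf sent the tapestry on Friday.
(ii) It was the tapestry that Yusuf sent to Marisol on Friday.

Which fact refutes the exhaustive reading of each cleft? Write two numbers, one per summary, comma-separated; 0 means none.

0, 0

(i): focus "Marisol". No fact shares same agent, thing, setting (Yusuf / the tapestry / on Friday) with a different recipient. 0.
(ii): focus "the tapestry". No fact shares same agent, recipient, setting (Yusuf / Marisol / on Friday) with a different thing. 0.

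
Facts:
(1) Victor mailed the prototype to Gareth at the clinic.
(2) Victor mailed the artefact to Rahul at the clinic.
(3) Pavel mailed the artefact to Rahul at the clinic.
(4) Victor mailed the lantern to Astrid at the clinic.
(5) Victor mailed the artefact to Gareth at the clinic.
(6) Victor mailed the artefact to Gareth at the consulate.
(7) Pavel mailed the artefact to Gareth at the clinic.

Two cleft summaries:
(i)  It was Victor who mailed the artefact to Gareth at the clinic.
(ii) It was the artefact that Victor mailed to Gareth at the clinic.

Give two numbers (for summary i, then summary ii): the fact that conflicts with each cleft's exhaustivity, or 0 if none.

7, 1

(i): focus "Victor". Looking for the artefact as thing and Gareth as recipient and at the clinic as setting with some other agent — fact (7) has Pavel there. Refuted.
(ii): focus "the artefact". Looking for Victor as agent and Gareth as recipient and at the clinic as setting with some other thing — fact (1) has the prototype there. Refuted.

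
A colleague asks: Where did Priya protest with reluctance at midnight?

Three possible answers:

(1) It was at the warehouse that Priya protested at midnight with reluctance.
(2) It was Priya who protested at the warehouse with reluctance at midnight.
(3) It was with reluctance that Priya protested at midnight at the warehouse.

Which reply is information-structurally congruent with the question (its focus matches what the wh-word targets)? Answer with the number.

The question word "where" targets the location.
Option (1) clefts "at the warehouse" — that matches what the question asks about.
Option (2) clefts "Priya" — the subject (agent), not what was asked.
Option (3) clefts "with reluctance" — the manner, not what was asked.
So the congruent reply is (1).

1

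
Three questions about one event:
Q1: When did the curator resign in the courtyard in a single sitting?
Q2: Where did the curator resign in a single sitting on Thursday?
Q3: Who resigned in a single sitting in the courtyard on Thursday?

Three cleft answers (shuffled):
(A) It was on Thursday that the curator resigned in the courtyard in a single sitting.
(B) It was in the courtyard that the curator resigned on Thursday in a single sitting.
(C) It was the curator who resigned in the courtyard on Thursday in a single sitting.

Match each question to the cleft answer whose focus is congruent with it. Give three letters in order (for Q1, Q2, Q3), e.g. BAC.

Q1 asks about the time; cleft (A) focuses "on Thursday", which is the time — so Q1 → A.
Q2 asks about the location; cleft (B) focuses "in the courtyard", which is the location — so Q2 → B.
Q3 asks about the subject (agent); cleft (C) focuses "the curator", which is the subject (agent) — so Q3 → C.
Mapping: Q1→A, Q2→B, Q3→C.

ABC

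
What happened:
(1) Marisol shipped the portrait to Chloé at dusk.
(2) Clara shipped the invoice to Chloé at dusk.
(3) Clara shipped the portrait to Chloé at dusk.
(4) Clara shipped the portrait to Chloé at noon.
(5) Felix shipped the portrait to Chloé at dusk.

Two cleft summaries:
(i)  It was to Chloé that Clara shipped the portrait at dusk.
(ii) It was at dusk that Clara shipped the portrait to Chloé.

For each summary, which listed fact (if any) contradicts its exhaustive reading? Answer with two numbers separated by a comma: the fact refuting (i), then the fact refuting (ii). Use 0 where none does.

(i): focus "Chloé". No fact shares Clara as agent and the portrait as thing and at dusk as setting with a different recipient. 0.
(ii): focus "at dusk". Looking for Clara as agent and the portrait as thing and Chloé as recipient with some other setting — fact (4) has at noon there. Refuted.

0, 4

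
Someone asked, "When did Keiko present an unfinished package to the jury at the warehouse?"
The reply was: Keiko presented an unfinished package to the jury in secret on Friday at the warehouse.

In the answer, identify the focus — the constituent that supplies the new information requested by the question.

The wh-word "when" asks about the time.
In the answer, "Keiko", "an unfinished package", "to the jury" and "at the warehouse" are given — repeated from the question.
"in secret" is also new, but it specifies the manner, which is not what the question asks about — so it is not the focus.
The constituent filling the time gap is "on Friday"; that is the focus.

on Friday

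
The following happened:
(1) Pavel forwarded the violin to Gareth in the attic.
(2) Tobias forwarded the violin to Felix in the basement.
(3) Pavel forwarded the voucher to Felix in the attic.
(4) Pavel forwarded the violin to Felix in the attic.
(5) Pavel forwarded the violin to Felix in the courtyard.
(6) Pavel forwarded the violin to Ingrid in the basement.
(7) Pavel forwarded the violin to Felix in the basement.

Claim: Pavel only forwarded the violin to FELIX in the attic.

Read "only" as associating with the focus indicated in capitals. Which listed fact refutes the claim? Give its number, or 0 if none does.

Focus (in capitals) is "Felix" — the recipient. "Only" excludes alternative recipients while holding fixed Pavel as agent and the violin as thing and in the attic as setting.
Fact (1) matches on Pavel as agent and the violin as thing and in the attic as setting, but has recipient = Gareth instead. That refutes the claim.

1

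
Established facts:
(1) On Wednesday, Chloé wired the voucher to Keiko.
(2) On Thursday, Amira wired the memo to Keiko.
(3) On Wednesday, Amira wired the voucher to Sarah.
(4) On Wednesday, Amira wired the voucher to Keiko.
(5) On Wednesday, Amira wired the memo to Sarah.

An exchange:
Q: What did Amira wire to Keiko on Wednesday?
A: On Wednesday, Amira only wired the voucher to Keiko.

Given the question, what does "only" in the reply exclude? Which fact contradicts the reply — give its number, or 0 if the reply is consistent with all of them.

0

The question "What did ...?" targets the thing, so in the reply the focus falls on "the voucher".
So "only" ranges over things; the rest (agent = Amira, recipient = Keiko, setting = on Wednesday) is presupposed.
No fact keeps agent = Amira, recipient = Keiko, setting = on Wednesday while changing the thing; every other fact differs on something backgrounded. The reply stands.
(Fact (3) would refute a reading with focus on the recipient — but that is not what the question asks.)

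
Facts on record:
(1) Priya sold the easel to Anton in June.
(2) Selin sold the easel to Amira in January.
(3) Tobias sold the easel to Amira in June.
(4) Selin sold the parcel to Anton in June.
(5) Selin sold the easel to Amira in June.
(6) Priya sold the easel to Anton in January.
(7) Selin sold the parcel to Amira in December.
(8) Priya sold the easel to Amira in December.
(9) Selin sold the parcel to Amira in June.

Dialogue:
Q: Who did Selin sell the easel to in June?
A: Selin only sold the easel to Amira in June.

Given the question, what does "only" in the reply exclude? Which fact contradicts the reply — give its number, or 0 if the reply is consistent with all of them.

0

The question "Who did ... to ...?" targets the recipient, so in the reply the focus falls on "Amira".
So "only" ranges over recipients; the rest (agent = Selin, thing = the easel, setting = in June) is presupposed.
No listed fact shares that background with another recipient. Nothing contradicts the reply.
(Fact (9) would refute a reading with focus on the thing — but that is not what the question asks.)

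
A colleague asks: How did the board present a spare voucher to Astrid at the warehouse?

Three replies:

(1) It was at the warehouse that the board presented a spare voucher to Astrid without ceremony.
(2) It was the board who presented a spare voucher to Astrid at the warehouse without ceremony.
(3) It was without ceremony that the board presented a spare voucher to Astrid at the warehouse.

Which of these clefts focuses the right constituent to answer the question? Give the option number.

3

The question word "how" targets the manner.
Option (1) clefts "at the warehouse" — the location, not what was asked.
Option (2) clefts "the board" — the subject (agent), not what was asked.
Option (3) clefts "without ceremony" — that matches what the question asks about.
So the congruent reply is (3).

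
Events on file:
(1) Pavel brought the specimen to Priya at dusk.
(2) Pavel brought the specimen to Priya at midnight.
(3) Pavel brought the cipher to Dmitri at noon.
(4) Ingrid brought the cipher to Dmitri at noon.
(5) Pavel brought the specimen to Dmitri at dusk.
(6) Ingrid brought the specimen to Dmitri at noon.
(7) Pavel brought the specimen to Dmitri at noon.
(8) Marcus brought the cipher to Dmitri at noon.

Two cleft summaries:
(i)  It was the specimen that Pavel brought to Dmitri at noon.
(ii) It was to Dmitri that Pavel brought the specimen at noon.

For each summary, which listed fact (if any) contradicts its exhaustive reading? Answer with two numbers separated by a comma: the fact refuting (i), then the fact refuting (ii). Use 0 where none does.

3, 0

(i): focus "the specimen". Looking for agent = Pavel, recipient = Dmitri, setting = at noon with some other thing — fact (3) has the cipher there. Refuted.
(ii): focus "Dmitri". No fact shares agent = Pavel, thing = the specimen, setting = at noon with a different recipient. 0.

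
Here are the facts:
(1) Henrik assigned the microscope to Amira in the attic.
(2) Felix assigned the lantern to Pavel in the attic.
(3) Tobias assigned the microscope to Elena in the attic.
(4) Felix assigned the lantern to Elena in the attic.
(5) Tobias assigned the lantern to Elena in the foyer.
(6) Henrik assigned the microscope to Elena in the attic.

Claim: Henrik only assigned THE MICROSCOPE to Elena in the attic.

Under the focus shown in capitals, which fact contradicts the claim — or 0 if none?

0

Focus (in capitals) is "the microscope" — the thing. "Only" excludes alternative things while holding fixed Henrik as agent and Elena as recipient and in the attic as setting.
No fact matches Henrik as agent and Elena as recipient and in the attic as setting with a different thing — every other fact differs on at least one backgrounded slot. So no fact refutes it.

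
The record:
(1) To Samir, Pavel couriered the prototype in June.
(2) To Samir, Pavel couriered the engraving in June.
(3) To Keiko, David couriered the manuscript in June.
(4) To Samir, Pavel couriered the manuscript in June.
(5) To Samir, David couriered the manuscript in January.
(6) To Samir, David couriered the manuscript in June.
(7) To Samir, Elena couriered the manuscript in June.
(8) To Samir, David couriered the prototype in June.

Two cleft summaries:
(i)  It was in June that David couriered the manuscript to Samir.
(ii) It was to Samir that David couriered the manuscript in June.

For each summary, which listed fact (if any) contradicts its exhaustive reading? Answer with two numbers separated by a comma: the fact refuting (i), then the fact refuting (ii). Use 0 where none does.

5, 3

(i): focus "in June". Looking for David as agent and the manuscript as thing and Samir as recipient with some other setting — fact (5) has in January there. Refuted.
(ii): focus "Samir". Looking for David as agent and the manuscript as thing and in June as setting with some other recipient — fact (3) has Keiko there. Refuted.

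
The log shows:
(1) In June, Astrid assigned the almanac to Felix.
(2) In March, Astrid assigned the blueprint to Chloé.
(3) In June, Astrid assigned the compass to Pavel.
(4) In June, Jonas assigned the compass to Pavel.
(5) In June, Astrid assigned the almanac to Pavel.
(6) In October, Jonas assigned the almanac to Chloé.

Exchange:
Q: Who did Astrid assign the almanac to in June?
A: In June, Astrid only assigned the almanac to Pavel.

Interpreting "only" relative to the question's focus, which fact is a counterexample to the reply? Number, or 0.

1

Answering "Who did ... to ...?" puts focus on the recipient — here, "Pavel".
"Only" then excludes alternative recipients while the background — same agent, thing, setting (Astrid / the almanac / in June) — is held fixed.
Fact (1) shares the background with a different recipient (Felix) — counterexample.
(Fact (3) would refute a reading with focus on the thing — but that is not what the question asks.)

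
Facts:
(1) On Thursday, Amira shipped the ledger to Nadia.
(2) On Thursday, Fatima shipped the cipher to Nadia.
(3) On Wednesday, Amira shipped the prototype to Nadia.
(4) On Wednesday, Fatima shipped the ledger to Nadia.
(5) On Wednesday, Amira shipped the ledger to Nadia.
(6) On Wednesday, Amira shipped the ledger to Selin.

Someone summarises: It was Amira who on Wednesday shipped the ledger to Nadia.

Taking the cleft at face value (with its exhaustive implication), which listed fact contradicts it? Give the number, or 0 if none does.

Focus of the cleft: "Amira" (the agent). Presupposed background: thing = the ledger, recipient = Nadia, setting = on Wednesday.
Exhaustivity: Amira is the only agent satisfying that background.
Fact (4) shares the background but with agent = Fatima; exhaustivity is violated.

4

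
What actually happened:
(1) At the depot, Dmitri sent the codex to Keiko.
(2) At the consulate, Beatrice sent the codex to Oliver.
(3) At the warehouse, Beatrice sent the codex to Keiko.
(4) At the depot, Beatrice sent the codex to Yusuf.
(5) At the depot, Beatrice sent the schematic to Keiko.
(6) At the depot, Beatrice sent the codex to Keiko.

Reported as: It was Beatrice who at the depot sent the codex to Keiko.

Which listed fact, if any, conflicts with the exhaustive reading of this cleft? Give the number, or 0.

Focus of the cleft: "Beatrice" (the agent). Presupposed background: same thing, recipient, setting (the codex / Keiko / at the depot).
The exhaustive reading says no other agent fits that background.
But fact (1) also has same thing, recipient, setting (the codex / Keiko / at the depot), with agent = Dmitri — so the exhaustive reading fails.

1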